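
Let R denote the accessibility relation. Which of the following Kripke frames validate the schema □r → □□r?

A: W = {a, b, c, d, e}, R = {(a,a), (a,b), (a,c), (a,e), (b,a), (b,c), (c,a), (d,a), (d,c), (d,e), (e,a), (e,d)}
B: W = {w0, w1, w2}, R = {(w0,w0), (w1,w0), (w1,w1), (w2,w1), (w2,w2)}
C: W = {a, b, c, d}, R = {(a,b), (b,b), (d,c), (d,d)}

The schema corresponds to transitivity: ∀x ∀y ∀z (Rxy ∧ Ryz → Rxz).
A: fails — Rde and Red but not Rdd.
B: fails — Rw2w1 and Rw1w0 but not Rw2w0.
C: holds.
Valid on: C.

C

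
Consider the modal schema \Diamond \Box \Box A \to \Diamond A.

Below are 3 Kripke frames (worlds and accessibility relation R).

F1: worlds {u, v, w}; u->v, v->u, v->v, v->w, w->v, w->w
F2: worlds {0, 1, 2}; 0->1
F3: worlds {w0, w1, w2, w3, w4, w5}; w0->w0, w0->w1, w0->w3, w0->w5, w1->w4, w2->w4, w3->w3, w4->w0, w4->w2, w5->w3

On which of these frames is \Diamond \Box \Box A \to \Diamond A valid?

This is the axiom for a generalized confluence (Geach) condition; its first-order frame correspondent is \forall x \forall y (xRy \to \exists w (y R^2 w \wedge xRw)).
F1: satisfies the condition.
F2: fails — 0R1 but no w with 1R²w and 0Rw.
F3: satisfies the condition.
Valid on: F1, F3.

F1, F3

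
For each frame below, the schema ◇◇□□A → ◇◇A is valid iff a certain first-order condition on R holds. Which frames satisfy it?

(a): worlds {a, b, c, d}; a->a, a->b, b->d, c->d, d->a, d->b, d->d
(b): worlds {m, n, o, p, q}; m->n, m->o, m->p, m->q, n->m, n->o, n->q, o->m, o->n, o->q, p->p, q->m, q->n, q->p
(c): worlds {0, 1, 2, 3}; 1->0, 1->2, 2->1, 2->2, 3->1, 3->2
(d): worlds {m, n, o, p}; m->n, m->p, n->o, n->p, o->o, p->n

This is the axiom for a generalized confluence (Geach) condition; its first-order frame correspondent is ∀x ∀y (xR²y → ∃w (yR²w ∧ xR²w)).
(a): ✓.
(b): ✓.
(c): fails — 2R²0 but no w with 0R²w and 2R²w.
(d): ✓.

(a), (b), (d)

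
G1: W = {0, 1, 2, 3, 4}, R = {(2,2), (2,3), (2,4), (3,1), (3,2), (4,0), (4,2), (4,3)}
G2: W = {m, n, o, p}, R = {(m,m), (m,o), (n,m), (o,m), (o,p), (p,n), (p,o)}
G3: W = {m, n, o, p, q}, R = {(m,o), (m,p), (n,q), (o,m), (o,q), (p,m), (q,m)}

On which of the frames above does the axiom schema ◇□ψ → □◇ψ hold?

This is the axiom for convergence; its first-order frame correspondent is ∀x ∀y ∀z (Rxy ∧ Rxz → ∃w (Ryw ∧ Rzw)).
G1: fails — R32 and R31 but 2 and 1 have no common successor.
G2: satisfies the condition.
G3: fails — Rom and Roq but m and q have no common successor.
Valid on: G2.

G2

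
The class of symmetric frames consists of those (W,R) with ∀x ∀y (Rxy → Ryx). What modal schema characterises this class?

This is symmetry; the standard corresponding axiom is B: q → □◇q.
Suppose q→□◇q is valid. Take Rxy and set V(q)={x}. Then q at x, so □◇q at x, so ◇q at y, so some z with Ryz has q; z=x, i.e. Ryx.

q → □◇q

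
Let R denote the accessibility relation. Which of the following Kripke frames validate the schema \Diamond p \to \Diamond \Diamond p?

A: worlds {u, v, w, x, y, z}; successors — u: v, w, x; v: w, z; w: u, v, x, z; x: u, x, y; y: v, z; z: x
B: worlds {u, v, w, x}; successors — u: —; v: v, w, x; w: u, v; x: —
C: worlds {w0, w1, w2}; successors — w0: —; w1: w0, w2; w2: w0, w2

This is the axiom for a generalized confluence (Geach) condition; its first-order frame correspondent is \forall x \forall y (xRy \to \exists w (y = w \wedge x R^2 w)).
A: fails — vRw but no t with w=t and vR²t.
B: fails — wRu but no t with u=t and wR²t.
C: satisfies the condition.

C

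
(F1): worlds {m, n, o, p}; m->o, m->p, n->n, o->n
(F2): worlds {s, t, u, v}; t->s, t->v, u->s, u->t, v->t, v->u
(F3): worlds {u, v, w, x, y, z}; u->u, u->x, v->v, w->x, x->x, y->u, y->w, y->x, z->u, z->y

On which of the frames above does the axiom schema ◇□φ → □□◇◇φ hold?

(F3)

The schema corresponds to a generalized confluence (Geach) condition: ∀x ∀y ∀z ((xRy ∧ xR²z) → ∃w (yRw ∧ zR²w)).
(F1): fails — mRp, mR²n but no w with pRw and nR²w.
(F2): fails — tRs, tR²t but no w with sRw and tR²w.
(F3): ✓.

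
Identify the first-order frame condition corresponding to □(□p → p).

shift-reflexivity: ∀x ∀y (Rxy → Ryy)

This is the T□ axiom.
Its frame correspondent is shift-reflexivity — ∀x ∀y (Rxy → Ryy).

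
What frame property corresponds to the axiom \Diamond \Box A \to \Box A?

The Euclidean property

This is a form of the 5 axiom.
Its frame correspondent is the Euclidean property — \forall x \forall y \forall z (Rxy \wedge Rxz \to Ryz).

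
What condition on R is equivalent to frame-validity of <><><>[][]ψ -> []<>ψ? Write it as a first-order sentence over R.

forall x forall y forall z ((x R^3 y & xRz) -> exists w (y R^2 w & zRw))

This is a Sahlqvist (Geach-type) schema ◇^3□^2ψ → □^1◇^1ψ.
Minimal-valuation argument: fix x; take any y with xR^3y and any z with xR^1z. Set V(ψ) to the set of worlds R-reachable from y in exactly 2 steps. Then □^2ψ holds at y, so the antecedent holds at x; validity forces ◇^1ψ at z, giving a w with zR^1w and yR^2w.
First-order correspondent: forall x forall y forall z ((x R^3 y & xRz) -> exists w (y R^2 w & zRw)).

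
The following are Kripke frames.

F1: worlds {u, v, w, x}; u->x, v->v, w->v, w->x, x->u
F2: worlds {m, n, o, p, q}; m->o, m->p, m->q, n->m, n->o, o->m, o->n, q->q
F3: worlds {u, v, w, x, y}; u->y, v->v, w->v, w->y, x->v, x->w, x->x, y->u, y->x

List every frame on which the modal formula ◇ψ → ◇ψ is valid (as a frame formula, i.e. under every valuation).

F1, F2, F3

This is the axiom for a generalized confluence (Geach) condition; its first-order frame correspondent is ∀x ∀y (xRy → ∃w (y = w ∧ xRw)).
F1: holds.
F2: holds.
F3: holds.
Valid on: F1, F2, F3.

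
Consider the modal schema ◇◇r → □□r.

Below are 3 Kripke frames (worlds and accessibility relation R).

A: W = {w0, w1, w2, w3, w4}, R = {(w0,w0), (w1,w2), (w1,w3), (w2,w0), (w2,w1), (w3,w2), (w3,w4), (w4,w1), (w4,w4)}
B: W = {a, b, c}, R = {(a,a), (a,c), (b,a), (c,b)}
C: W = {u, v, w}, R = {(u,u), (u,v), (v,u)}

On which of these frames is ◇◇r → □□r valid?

none

The schema corresponds to a generalized confluence (Geach) condition: ∀x ∀y ∀z ((xR²y ∧ xR²z) → ∃w (y = w ∧ z = w)).
A: fails — w1R²w0, w1R²w1 but w0 ≠ w1.
B: fails — aR²a, aR²b but a ≠ b.
C: fails — uR²u, uR²v but u ≠ v.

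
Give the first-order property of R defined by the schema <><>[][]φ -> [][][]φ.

This is a Sahlqvist (Geach-type) schema ◇^2□^2φ → □^3◇^0φ.
First-order correspondent: forall x forall y forall z ((x R^2 y & x R^3 z) -> exists w (y R^2 w & z = w)).

forall x forall y forall z ((x R^2 y & x R^3 z) -> exists w (y R^2 w & z = w))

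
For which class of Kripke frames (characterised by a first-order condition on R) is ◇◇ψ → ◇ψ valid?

transitivity: ∀x ∀y ∀z (Rxy ∧ Ryz → Rxz)

This is a form of the 4 axiom.
Its frame correspondent is transitivity — ∀x ∀y ∀z (Rxy ∧ Ryz → Rxz).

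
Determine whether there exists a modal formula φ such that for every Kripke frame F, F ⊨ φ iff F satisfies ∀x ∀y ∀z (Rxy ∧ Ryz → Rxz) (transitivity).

Definable; □q → □□q defines it

The condition is transitivity. A defining modal formula is □q → □□q.
Suppose □q→□□q is valid. Take Rxy, Ryz and set V(q)={w : Rxw}. Then □q at x, so □□q at x, so □q at y, so q at z, i.e. Rxz.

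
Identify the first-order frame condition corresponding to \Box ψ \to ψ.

This is the T axiom.
Its frame correspondent is reflexivity — \forall x Rxx.

reflexivity: \forall x Rxx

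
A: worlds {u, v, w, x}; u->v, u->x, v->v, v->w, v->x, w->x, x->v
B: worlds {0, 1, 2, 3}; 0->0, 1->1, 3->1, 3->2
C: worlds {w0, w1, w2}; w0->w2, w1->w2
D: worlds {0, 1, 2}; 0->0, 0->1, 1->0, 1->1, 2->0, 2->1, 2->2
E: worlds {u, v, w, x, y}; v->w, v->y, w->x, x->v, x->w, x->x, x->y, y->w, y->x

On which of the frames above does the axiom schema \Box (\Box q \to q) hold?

Frame correspondent (Sahlqvist): \forall x \forall y (Rxy \to Ryy) — i.e. shift-reflexivity.
A: fails — Rwx but not Rxx.
B: fails — R32 but not R22.
C: fails — Rw1w2 but not Rw2w2.
D: condition met.
E: fails — Rxw but not Rww.

D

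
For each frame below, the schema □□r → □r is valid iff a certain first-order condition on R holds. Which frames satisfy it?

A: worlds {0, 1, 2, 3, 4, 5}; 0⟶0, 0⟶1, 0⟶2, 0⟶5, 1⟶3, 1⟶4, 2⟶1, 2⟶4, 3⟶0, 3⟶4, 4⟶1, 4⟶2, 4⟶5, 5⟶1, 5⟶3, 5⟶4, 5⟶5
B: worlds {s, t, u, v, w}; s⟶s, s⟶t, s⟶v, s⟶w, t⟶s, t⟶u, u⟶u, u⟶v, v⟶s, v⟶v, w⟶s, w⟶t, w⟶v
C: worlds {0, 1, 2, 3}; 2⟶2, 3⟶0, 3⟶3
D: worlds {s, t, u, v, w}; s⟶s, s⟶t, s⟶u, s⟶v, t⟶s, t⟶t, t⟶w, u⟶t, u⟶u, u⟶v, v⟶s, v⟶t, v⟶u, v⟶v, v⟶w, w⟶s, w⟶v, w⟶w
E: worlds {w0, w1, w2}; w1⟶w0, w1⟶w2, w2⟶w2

The schema corresponds to density: ∀x ∀y (Rxy → ∃z (Rxz ∧ Rzy)).
A: fails — R34 but no z with R3z and Rz4.
B: ✓.
C: ✓.
D: ✓.
E: fails — Rw1w0 but no z with Rw1z and Rzw0.

B, C, D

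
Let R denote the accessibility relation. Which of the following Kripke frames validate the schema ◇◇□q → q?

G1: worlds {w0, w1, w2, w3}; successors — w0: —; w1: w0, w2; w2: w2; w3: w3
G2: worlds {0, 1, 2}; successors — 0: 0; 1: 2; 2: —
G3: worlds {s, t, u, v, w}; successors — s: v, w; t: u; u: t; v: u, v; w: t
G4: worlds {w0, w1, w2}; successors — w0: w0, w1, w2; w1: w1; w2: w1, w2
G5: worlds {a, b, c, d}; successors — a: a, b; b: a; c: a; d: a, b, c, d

G2

This is the axiom for a generalized confluence (Geach) condition; its first-order frame correspondent is ∀x ∀y (xR²y → ∃w (yRw ∧ x = w)).
G1: fails — w1R²w2 but no w with w2Rw and w1=w.
G2: holds.
G3: fails — sR²t but no w* with tRw* and s=w*.
G4: fails — w0R²w1 but no w with w1Rw and w0=w.
G5: fails — bR²b but no w with bRw and b=w.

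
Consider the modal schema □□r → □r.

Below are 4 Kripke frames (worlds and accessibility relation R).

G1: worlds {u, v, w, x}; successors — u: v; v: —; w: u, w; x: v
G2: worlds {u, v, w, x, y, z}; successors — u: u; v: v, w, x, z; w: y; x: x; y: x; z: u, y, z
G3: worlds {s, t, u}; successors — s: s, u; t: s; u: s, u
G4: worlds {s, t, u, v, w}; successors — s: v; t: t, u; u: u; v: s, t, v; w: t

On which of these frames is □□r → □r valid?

G3, G4

This is the axiom for density; its first-order frame correspondent is ∀x ∀y (Rxy → ∃z (Rxz ∧ Rzy)).
G1: fails — Ruv but no z with Ruz and Rzv.
G2: fails — Rwy but no t with Rwt and Rty.
G3: holds.
G4: holds.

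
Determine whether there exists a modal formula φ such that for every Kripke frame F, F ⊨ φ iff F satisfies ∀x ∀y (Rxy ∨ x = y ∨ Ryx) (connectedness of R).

Any modally definable frame class is closed under disjoint unions.
Take 3 disjoint single-world reflexive frames: each is trivially connected, but their disjoint union has 3 worlds with no edge between distinct components, so it is not connected.
Hence connectedness of R is not modally definable.

No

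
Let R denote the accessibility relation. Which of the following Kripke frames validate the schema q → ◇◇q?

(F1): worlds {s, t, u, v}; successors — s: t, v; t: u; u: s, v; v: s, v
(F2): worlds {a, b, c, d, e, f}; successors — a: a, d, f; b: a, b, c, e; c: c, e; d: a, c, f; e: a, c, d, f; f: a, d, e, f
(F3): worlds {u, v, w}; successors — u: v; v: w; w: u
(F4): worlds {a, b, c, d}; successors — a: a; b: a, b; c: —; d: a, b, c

(F2)

This is the axiom for a generalized confluence (Geach) condition; its first-order frame correspondent is ∀x ∃w (x = w ∧ xR²w).
(F1): fails — at t but no w with t=w and tR²w.
(F2): ✓.
(F3): fails — at u but no t with u=t and uR²t.
(F4): fails — at c but no w with c=w and cR²w.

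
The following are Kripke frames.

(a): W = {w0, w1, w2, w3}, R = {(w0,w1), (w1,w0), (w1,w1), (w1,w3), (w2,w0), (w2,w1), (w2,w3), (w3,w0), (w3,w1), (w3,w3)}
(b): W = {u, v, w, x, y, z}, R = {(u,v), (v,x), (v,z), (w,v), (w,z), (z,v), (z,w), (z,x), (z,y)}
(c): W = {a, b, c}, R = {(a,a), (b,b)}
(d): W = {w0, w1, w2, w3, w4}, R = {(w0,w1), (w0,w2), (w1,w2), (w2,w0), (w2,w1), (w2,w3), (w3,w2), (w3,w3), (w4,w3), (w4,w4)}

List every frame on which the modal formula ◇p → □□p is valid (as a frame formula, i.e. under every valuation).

(c)

This is the axiom for a generalized confluence (Geach) condition; its first-order frame correspondent is ∀x ∀y ∀z ((xRy ∧ xR²z) → ∃w (y = w ∧ z = w)).
(a): fails — w0Rw1, w0R²w0 but w1 ≠ w0.
(b): fails — uRv, uR²x but v ≠ x.
(c): ✓.
(d): fails — w0Rw1, w0R²w0 but w1 ≠ w0.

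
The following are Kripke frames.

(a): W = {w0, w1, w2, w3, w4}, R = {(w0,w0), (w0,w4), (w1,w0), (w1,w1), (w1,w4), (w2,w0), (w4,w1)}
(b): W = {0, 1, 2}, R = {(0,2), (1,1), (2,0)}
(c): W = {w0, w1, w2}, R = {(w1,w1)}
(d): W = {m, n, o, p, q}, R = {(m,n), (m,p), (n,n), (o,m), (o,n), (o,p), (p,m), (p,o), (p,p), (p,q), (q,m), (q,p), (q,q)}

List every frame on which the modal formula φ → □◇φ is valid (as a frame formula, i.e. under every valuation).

(b), (c)

This is the axiom for symmetry; its first-order frame correspondent is ∀x ∀y (Rxy → Ryx).
(a): fails — Rw1w0 but not Rw0w1.
(b): holds.
(c): holds.
(d): fails — Rom but not Rmo.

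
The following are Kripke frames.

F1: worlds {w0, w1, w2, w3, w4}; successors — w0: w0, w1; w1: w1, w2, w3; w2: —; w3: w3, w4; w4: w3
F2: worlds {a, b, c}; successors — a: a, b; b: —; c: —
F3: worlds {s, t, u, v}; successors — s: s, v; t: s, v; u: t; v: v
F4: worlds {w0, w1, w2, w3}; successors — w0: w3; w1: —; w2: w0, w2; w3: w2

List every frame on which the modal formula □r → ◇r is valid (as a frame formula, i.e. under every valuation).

Frame correspondent (Sahlqvist): ∀x ∃y Rxy — i.e. seriality.
F1: fails — world w2 has no successor.
F2: fails — world b has no successor.
F3: condition met.
F4: fails — world w1 has no successor.

F3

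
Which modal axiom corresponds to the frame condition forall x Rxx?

This is reflexivity; the standard corresponding axiom is T: □s → s.

□s → s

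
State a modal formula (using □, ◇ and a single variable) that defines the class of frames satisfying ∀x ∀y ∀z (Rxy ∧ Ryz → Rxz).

This is transitivity; the standard corresponding axiom is 4: □q → □□q.
Suppose □q→□□q is valid. Take Rxy, Ryz and set V(q)={w : Rxw}. Then □q at x, so □□q at x, so □q at y, so q at z, i.e. Rxz.

□q → □□q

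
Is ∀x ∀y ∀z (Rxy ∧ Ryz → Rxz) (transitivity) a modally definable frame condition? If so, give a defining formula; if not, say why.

This is a Sahlqvist condition; the 4 axiom □p → □□p defines it.
Suppose □p→□□p is valid. Take Rxy, Ryz and set V(p)={w : Rxw}. Then □p at x, so □□p at x, so □p at y, so p at z, i.e. Rxz.

Yes — defined by □p → □□p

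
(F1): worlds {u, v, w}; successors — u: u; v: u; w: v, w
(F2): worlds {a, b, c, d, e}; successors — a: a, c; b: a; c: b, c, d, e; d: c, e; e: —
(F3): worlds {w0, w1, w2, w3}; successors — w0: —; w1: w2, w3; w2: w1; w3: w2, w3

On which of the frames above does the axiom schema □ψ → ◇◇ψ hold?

This is the axiom for a generalized confluence (Geach) condition; its first-order frame correspondent is ∀x ∃w (xRw ∧ xR²w).
(F1): holds.
(F2): fails — at e but no w with eRw and eR²w.
(F3): fails — at w0 but no w with w0Rw and w0R²w.
Valid on: (F1).

(F1)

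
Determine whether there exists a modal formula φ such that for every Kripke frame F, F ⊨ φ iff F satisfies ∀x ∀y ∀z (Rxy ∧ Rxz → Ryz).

Yes — defined by ◇p → □◇p

Yes: it is the Euclidean property, defined by the 5 schema ◇p → □◇p.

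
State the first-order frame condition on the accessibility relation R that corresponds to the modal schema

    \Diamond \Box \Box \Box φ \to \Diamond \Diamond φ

\forall x \forall y (xRy \to \exists w (y R^3 w \wedge x R^2 w))

This is a Sahlqvist (Geach-type) schema ◇^1□^3φ → □^0◇^2φ.
Minimal-valuation argument: fix x; take any y with xR^1y and any z with xR^0z. Set V(φ) to the set of worlds R-reachable from y in exactly 3 steps. Then □^3φ holds at y, so the antecedent holds at x; validity forces ◇^2φ at z, giving a w with zR^2w and yR^3w.
First-order correspondent: \forall x \forall y (xRy \to \exists w (y R^3 w \wedge x R^2 w)).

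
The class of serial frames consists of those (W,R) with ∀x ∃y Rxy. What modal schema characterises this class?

□r → ◇r

This is seriality; the standard corresponding axiom is D: □r → ◇r.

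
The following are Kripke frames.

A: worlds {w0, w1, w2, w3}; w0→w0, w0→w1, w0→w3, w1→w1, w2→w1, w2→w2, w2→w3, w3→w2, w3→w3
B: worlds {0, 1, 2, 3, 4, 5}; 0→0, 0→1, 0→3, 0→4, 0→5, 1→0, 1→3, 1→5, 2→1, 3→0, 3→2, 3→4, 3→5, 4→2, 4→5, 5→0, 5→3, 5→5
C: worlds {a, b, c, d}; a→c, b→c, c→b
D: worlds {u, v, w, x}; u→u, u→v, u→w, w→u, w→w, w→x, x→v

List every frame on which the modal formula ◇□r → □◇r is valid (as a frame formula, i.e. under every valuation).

Frame correspondent (Sahlqvist): ∀x ∀y ∀z (Rxy ∧ Rxz → ∃w (Ryw ∧ Rzw)) — i.e. convergence.
A: fails — Rw0w1 and Rw0w3 but w1 and w3 have no common successor.
B: fails — R34 and R32 but 4 and 2 have no common successor.
C: condition met.
D: fails — Ruv and Ruv but v and v have no common successor.
Valid on: C.

C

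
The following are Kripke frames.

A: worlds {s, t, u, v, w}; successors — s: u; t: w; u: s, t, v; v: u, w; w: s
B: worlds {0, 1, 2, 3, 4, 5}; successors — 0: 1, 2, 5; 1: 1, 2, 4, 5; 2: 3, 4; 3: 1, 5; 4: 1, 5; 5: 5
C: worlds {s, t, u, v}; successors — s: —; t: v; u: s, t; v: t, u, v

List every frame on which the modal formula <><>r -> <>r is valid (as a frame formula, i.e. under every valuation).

none

This is the axiom for transitivity; its first-order frame correspondent is forall x forall y forall z (Rxy & Ryz -> Rxz).
A: fails — Ruv and Rvw but not Ruw.
B: fails — R02 and R23 but not R03.
C: fails — Rtv and Rvt but not Rtt.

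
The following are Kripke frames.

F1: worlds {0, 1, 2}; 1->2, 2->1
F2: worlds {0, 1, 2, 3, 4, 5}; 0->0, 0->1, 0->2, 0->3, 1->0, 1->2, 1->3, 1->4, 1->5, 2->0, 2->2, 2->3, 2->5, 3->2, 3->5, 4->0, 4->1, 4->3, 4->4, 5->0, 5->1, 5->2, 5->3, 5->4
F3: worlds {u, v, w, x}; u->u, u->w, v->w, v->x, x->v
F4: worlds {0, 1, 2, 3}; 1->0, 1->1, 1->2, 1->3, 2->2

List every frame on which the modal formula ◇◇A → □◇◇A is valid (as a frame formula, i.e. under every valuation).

Frame correspondent (Sahlqvist): ∀x ∀y ∀z ((xR²y ∧ xRz) → ∃w (y = w ∧ zR²w)) — i.e. a generalized confluence (Geach) condition.
F1: fails — 1R²1, 1R2 but no w with 1=w and 2R²w.
F2: condition met.
F3: fails — uR²u, uRw but no t with u=t and wR²t.
F4: fails — 1R²0, 1R0 but no w with 0=w and 0R²w.
Valid on: F2.

F2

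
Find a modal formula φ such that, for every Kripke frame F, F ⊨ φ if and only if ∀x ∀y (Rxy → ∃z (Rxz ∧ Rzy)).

A defining formula is □□ψ → □ψ (the C4 axiom).

□□ψ → □ψ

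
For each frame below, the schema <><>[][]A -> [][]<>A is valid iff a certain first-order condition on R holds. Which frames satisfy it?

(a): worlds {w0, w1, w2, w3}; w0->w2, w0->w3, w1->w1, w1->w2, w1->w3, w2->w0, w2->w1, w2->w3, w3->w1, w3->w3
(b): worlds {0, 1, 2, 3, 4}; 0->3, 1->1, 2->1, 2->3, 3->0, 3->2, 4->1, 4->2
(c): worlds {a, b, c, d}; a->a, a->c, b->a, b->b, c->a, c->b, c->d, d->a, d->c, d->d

The schema corresponds to a generalized confluence (Geach) condition: forall x forall y forall z ((x R^2 y & x R^2 z) -> exists w (y R^2 w & zRw)).
(a): ✓.
(b): fails — 0R²0, 0R²0 but no w with 0R²w and 0Rw.
(c): ✓.

(a), (c)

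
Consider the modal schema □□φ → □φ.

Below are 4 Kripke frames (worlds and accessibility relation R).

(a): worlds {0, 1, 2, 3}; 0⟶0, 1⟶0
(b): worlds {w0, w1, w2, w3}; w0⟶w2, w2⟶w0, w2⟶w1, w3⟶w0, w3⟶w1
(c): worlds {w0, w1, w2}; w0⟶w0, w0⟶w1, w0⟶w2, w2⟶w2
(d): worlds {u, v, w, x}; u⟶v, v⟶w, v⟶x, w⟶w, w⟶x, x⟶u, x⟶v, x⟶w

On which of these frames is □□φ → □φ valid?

The schema corresponds to density: ∀x ∀y (Rxy → ∃z (Rxz ∧ Rzy)).
(a): satisfies the condition.
(b): fails — Rw3w1 but no z with Rw3z and Rzw1.
(c): satisfies the condition.
(d): fails — Ruv but no z with Ruz and Rzv.

(a), (c)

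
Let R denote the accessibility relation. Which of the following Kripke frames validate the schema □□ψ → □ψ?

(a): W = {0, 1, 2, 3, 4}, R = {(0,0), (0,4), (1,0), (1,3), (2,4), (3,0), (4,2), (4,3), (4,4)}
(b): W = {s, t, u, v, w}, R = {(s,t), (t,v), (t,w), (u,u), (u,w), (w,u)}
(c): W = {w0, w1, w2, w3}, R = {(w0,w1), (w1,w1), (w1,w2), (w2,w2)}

(c)

The schema corresponds to density: ∀x ∀y (Rxy → ∃z (Rxz ∧ Rzy)).
(a): fails — R13 but no z with R1z and Rz3.
(b): fails — Rtv but no z with Rtz and Rzv.
(c): ✓.
Valid on: (c).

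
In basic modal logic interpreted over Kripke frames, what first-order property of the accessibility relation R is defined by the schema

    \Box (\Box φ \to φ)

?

shift-reflexivity

This schema is the T□ axiom.
Its frame correspondent is shift-reflexivity — \forall x \forall y (Rxy \to Ryy).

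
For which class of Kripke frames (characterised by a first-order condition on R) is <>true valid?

◇⊤ holds at w iff w has a successor, so frame-validity of ◇⊤ is exactly seriality. Equivalently via □p → ◇p:
Suppose □p→◇p is valid. At any x set V(p)=W. Then □p at x, so ◇p at x, so x has a successor.
Conversely, on a frame with seriality the schema holds at every world under every valuation.
Frame condition: forall x exists y Rxy.

seriality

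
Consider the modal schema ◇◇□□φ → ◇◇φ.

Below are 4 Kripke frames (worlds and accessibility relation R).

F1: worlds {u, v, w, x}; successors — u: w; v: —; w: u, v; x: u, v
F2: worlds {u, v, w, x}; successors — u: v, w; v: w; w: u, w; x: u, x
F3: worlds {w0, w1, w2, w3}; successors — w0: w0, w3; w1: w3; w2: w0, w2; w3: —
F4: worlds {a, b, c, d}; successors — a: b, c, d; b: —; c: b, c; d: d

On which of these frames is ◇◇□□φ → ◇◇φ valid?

The schema corresponds to a generalized confluence (Geach) condition: ∀x ∀y (xR²y → ∃w (yR²w ∧ xR²w)).
F1: fails — uR²v but no t with vR²t and uR²t.
F2: ✓.
F3: fails — w0R²w3 but no w with w3R²w and w0R²w.
F4: fails — aR²b but no w with bR²w and aR²w.
Valid on: F2.

F2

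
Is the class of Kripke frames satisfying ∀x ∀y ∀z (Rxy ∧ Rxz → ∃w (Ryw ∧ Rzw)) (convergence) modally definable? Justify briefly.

Yes — defined by ◇□q → □◇q

The condition is convergence. A defining modal formula is ◇□q → □◇q.
Suppose ◇□q→□◇q is valid. Take Rxy, Rxz and set V(q)={w : Ryw}. Then □q at y so ◇□q at x, so □◇q at x, so ◇q at z, giving w with Rzw and Ryw.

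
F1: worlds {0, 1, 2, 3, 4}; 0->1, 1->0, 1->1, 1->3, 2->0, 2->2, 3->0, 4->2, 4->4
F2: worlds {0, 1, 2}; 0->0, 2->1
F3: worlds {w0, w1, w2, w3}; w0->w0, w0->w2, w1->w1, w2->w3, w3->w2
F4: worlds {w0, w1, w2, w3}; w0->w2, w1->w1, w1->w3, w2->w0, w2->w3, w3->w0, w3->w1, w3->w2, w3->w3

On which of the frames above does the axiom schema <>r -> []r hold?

Frame correspondent (Sahlqvist): forall x forall y forall z (Rxy & Rxz -> y = z) — i.e. partial functionality.
F1: fails — 1 sees both 0 and 1.
F2: holds.
F3: fails — w0 sees both w0 and w2.
F4: fails — w1 sees both w1 and w3.
Valid on: F2.

F2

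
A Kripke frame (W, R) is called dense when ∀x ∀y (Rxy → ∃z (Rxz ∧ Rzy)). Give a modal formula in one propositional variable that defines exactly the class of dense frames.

A defining formula is □□q → □q (the C4 axiom).
Suppose □□q→□q is valid. Take Rxy and set V(q)={w : xR²w}. Then □□q at x, so □q at x, so q at y, i.e. ∃z(Rxz∧Rzy).

□□q → □q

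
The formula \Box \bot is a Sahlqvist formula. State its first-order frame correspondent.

□⊥ is valid iff no world has any successor (otherwise □⊥ fails at any world with one).
Conversely, any frame satisfying \forall x \forall y \neg Rxy validates the schema.
Frame condition: \forall x \forall y \neg Rxy.

emptiness of R: \forall x \forall y \neg Rxy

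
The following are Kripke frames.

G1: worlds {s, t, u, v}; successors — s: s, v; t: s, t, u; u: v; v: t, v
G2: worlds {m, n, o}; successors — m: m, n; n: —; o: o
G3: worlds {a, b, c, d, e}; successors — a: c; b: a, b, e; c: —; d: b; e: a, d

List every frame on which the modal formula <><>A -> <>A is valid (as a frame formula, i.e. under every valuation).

Frame correspondent (Sahlqvist): forall x forall y forall z (Rxy & Ryz -> Rxz) — i.e. transitivity.
G1: fails — Ruv and Rvt but not Rut.
G2: holds.
G3: fails — Rea and Rac but not Rec.
Valid on: G2.

G2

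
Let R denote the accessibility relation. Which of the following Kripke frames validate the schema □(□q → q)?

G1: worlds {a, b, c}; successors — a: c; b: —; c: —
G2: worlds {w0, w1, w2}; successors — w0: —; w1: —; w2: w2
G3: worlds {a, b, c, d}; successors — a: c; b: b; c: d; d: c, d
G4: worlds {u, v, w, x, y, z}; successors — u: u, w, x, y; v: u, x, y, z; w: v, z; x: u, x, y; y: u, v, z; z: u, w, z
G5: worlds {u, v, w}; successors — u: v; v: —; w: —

G2

This is the axiom for shift-reflexivity; its first-order frame correspondent is ∀x ∀y (Rxy → Ryy).
G1: fails — Rac but not Rcc.
G2: satisfies the condition.
G3: fails — Rdc but not Rcc.
G4: fails — Ruy but not Ryy.
G5: fails — Ruv but not Rvv.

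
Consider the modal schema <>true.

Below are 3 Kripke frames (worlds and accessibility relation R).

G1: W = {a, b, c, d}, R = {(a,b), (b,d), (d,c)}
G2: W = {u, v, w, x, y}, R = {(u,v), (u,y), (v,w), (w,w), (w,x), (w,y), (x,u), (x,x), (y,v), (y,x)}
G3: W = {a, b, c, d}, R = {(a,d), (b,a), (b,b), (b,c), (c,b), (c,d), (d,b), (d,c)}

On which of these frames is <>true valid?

G2, G3

Frame correspondent (Sahlqvist): forall x exists y Rxy — i.e. seriality.
G1: fails — world c has no successor.
G2: ✓.
G3: ✓.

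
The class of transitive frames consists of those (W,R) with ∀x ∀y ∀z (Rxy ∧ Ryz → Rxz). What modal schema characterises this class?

The condition is transitivity. The 4 schema □p → □□p defines it.
Suppose □p→□□p is valid. Take Rxy, Ryz and set V(p)={w : Rxw}. Then □p at x, so □□p at x, so □p at y, so p at z, i.e. Rxz.

□p → □□p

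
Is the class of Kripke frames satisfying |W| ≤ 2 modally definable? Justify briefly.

Any modally definable frame class is closed under disjoint unions.
Any modal formula valid on each of 3 disjoint one-world frames is valid on their disjoint union (validity is preserved under disjoint unions). Each one-world frame has |W|=1≤2, but the union has |W|=3.
So no modal formula (or set of formulas) defines exactly the |W|≤2 frames.

No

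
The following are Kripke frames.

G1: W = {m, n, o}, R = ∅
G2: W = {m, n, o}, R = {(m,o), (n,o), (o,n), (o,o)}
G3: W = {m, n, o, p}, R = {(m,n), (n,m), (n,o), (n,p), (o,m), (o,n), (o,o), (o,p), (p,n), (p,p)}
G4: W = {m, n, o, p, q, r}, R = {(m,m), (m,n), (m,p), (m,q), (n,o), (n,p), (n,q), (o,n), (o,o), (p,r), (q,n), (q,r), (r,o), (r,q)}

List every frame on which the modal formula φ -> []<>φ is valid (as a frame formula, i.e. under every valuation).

The schema corresponds to symmetry: forall x forall y (Rxy -> Ryx).
G1: ✓.
G2: fails — Rmo but not Rom.
G3: fails — Rom but not Rmo.
G4: fails — Rpr but not Rrp.
Valid on: G1.

G1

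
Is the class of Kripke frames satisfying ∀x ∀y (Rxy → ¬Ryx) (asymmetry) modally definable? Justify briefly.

Modal frame validity is preserved under surjective bounded morphisms.
The 3-cycle (worlds w0,w1,w2 with w0→w1→w2→w0) is asymmetric. Mapping every world to a single reflexive point • is a surjective bounded morphism, and the reflexive point is not asymmetric (R•• but asymmetry requires ¬R••).
Hence asymmetry is not modally definable.

No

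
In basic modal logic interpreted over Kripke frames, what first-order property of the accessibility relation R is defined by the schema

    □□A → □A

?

Suppose □□A→□A is valid. Take Rxy and set V(A)={w : xR²w}. Then □□A at x, so □A at x, so A at y, i.e. ∃z(Rxz∧Rzy).
Conversely, on a frame with density the schema holds at every world under every valuation.
Frame condition: ∀x ∀y (Rxy → ∃z (Rxz ∧ Rzy)).

density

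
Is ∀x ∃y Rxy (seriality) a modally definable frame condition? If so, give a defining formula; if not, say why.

Yes: it is seriality, defined by the D schema □p → ◇p.
Suppose □p→◇p is valid. At any x set V(p)=W. Then □p at x, so ◇p at x, so x has a successor.

Yes — defined by □p → ◇p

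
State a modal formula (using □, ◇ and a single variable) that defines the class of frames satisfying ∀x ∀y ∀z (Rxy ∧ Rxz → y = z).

A defining formula is ◇q → □q (the CD axiom).
Suppose ◇q→□q is valid. Take Rxy, Rxz and set V(q)={y}. Then ◇q at x, so □q at x, so q at z, i.e. z=y.

◇q → □q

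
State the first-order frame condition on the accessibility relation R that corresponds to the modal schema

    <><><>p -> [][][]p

This is a Sahlqvist (Geach-type) schema ◇^3□^0p → □^3◇^0p.
Minimal-valuation argument: fix x; take any y with xR^3y and any z with xR^3z. Set V(p) to the set of worlds R-reachable from y in exactly 0 steps. Then □^0p holds at y, so the antecedent holds at x; validity forces ◇^0p at z, giving a w with zR^0w and yR^0w.
First-order correspondent: forall x forall y forall z ((x R^3 y & x R^3 z) -> exists w (y = w & z = w)).

forall x forall y forall z ((x R^3 y & x R^3 z) -> exists w (y = w & z = w))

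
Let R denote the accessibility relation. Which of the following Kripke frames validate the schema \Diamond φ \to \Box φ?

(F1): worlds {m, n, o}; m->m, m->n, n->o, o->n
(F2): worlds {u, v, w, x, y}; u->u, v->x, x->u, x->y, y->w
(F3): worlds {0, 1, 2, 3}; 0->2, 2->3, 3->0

The schema corresponds to partial functionality: \forall x \forall y \forall z (Rxy \wedge Rxz \to y = z).
(F1): fails — m sees both m and n.
(F2): fails — x sees both u and y.
(F3): ✓.
Valid on: (F3).

(F3)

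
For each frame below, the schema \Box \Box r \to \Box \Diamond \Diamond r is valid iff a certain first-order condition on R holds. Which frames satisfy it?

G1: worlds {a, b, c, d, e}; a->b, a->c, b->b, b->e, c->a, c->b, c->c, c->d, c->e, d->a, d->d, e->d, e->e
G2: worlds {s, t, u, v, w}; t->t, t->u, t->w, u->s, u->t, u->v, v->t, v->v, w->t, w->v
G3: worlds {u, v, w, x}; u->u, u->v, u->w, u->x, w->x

G1

Frame correspondent (Sahlqvist): \forall x \forall z (xRz \to \exists w (x R^2 w \wedge z R^2 w)) — i.e. a generalized confluence (Geach) condition.
G1: satisfies the condition.
G2: fails — uRs but no w* with uR²w* and sR²w*.
G3: fails — uRv but no t with uR²t and vR²t.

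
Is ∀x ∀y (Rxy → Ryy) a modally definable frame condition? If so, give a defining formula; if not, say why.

Yes, by □(□q → q)

Yes: it is shift-reflexivity, defined by the T□ schema □(□q → q).
Suppose □(□q→q) is valid. Take Rxy and set V(q)={w : Ryw}. Then at y, □q holds; since □(□q→q) at x, □q→q at y, so q at y, i.e. Ryy.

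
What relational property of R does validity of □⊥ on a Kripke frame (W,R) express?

Emptiness of R

This schema is the Ver axiom.
Its frame correspondent is emptiness of R — ∀x ∀y ¬Rxy.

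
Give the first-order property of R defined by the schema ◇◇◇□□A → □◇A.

∀x ∀y ∀z ((xR³y ∧ xRz) → ∃w (yR²w ∧ zRw))

This is a Sahlqvist (Geach-type) schema ◇^3□^2A → □^1◇^1A.
First-order correspondent: ∀x ∀y ∀z ((xR³y ∧ xRz) → ∃w (yR²w ∧ zRw)).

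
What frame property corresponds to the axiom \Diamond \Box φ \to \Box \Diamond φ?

This schema is the .2 axiom.
Its frame correspondent is convergence — \forall x \forall y \forall z (Rxy \wedge Rxz \to \exists w (Ryw \wedge Rzw)).

convergence: \forall x \forall y \forall z (Rxy \wedge Rxz \to \exists w (Ryw \wedge Rzw))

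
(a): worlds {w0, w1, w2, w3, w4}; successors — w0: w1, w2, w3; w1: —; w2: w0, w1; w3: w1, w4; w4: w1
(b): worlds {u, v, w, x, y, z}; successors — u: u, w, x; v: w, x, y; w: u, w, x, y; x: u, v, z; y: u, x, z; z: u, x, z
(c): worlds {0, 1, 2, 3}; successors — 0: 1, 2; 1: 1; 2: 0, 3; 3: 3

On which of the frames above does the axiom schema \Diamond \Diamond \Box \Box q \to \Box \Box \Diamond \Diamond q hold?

Frame correspondent (Sahlqvist): \forall x \forall y \forall z ((x R^2 y \wedge x R^2 z) \to \exists w (y R^2 w \wedge z R^2 w)) — i.e. a generalized confluence (Geach) condition.
(a): fails — w0R²w0, w0R²w1 but no w with w0R²w and w1R²w.
(b): satisfies the condition.
(c): fails — 0R²1, 0R²3 but no w with 1R²w and 3R²w.

(b)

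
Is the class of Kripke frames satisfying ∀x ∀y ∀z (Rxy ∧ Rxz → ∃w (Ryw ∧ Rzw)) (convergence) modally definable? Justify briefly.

This is a Sahlqvist condition; the .2 axiom ◇□p → □◇p defines it.
Suppose ◇□p→□◇p is valid. Take Rxy, Rxz and set V(p)={w : Ryw}. Then □p at y so ◇□p at x, so □◇p at x, so ◇p at z, giving w with Rzw and Ryw.

Yes, by ◇□p → □◇p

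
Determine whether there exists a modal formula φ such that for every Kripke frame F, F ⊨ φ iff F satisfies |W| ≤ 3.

If a class were modally definable it would be closed under disjoint unions (Goldblatt–Thomason).
Any modal formula valid on each of 4 disjoint one-world frames is valid on their disjoint union (validity is preserved under disjoint unions). Each one-world frame has |W|=1≤3, but the union has |W|=4.
So no modal formula (or set of formulas) defines exactly the |W|≤3 frames.

No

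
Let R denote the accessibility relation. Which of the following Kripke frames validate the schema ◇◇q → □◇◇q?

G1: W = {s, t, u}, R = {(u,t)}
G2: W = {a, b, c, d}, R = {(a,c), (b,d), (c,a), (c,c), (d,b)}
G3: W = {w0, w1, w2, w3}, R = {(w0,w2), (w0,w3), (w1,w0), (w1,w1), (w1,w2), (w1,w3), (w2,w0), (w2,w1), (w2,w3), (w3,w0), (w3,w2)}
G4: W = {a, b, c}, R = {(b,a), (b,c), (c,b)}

G1, G3

The schema corresponds to a generalized confluence (Geach) condition: ∀x ∀y ∀z ((xR²y ∧ xRz) → ∃w (y = w ∧ zR²w)).
G1: ✓.
G2: fails — bR²b, bRd but no w with b=w and dR²w.
G3: ✓.
G4: fails — bR²b, bRa but no w with b=w and aR²w.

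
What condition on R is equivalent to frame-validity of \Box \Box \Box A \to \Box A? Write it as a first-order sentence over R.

This is a Sahlqvist (Geach-type) schema ◇^0□^3A → □^1◇^0A.
First-order correspondent: \forall x \forall z (xRz \to \exists w (x R^3 w \wedge z = w)).

\forall x \forall z (xRz \to \exists w (x R^3 w \wedge z = w))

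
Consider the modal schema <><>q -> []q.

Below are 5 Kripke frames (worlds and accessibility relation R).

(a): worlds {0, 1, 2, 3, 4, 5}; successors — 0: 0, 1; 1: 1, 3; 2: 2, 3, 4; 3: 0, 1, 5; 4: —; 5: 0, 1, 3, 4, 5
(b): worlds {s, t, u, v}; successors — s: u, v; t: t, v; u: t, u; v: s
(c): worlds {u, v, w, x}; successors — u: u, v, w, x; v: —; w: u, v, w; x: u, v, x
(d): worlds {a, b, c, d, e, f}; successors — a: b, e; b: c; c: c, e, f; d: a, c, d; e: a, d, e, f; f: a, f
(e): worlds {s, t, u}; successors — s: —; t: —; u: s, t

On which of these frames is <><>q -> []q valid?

(e)

Frame correspondent (Sahlqvist): forall x forall y forall z ((x R^2 y & xRz) -> exists w (y = w & z = w)) — i.e. a generalized confluence (Geach) condition.
(a): fails — 0R²0, 0R1 but 0 ≠ 1.
(b): fails — sR²s, sRu but s ≠ u.
(c): fails — uR²u, uRv but u ≠ v.
(d): fails — aR²a, aRb but a ≠ b.
(e): ✓.
Valid on: (e).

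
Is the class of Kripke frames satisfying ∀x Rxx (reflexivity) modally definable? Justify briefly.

This is a Sahlqvist condition; the T axiom □p → p defines it.
Suppose □p→p is valid. At any x set V(p)={w : Rxw}. Then □p holds at x, so p holds at x, i.e. Rxx.

Definable; □p → p defines it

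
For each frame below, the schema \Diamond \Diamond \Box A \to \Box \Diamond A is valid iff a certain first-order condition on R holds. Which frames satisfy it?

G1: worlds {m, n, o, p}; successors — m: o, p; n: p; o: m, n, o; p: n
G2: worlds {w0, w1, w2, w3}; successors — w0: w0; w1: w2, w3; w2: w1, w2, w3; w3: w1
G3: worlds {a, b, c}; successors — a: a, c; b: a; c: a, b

G3

Frame correspondent (Sahlqvist): \forall x \forall y \forall z ((x R^2 y \wedge xRz) \to \exists w (yRw \wedge zRw)) — i.e. a generalized confluence (Geach) condition.
G1: fails — mR²m, mRp but no w with mRw and pRw.
G2: fails — w1R²w1, w1Rw3 but no w with w1Rw and w3Rw.
G3: satisfies the condition.
Valid on: G3.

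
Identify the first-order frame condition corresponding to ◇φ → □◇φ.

The Euclidean property

Suppose ◇φ→□◇φ is valid. Take Rxy, Rxz and set V(φ)={y}. Then ◇φ at x, so □◇φ at x, so ◇φ at z, so some w with Rzw has φ; w=y, i.e. Rzy. By symmetry of the argument, Ryz.
Conversely, any frame satisfying ∀x ∀y ∀z (Rxy ∧ Rxz → Ryz) validates the schema.
So the correspondent is the Euclidean property.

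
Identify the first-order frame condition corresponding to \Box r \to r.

This is the T axiom.
Its frame correspondent is reflexivity — \forall x Rxx.

reflexivity: \forall x Rxx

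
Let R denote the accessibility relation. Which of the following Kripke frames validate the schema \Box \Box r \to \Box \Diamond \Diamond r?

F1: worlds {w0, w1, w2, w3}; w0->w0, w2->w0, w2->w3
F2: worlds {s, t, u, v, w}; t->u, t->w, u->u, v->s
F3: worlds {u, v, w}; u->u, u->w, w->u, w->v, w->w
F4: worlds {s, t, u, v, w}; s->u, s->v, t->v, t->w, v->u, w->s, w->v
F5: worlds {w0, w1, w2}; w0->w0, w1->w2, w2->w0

F5

Frame correspondent (Sahlqvist): \forall x \forall z (xRz \to \exists w (x R^2 w \wedge z R^2 w)) — i.e. a generalized confluence (Geach) condition.
F1: fails — w2Rw3 but no w with w2R²w and w3R²w.
F2: fails — tRw but no w* with tR²w* and wR²w*.
F3: fails — wRv but no t with wR²t and vR²t.
F4: fails — sRu but no w* with sR²w* and uR²w*.
F5: holds.
Valid on: F5.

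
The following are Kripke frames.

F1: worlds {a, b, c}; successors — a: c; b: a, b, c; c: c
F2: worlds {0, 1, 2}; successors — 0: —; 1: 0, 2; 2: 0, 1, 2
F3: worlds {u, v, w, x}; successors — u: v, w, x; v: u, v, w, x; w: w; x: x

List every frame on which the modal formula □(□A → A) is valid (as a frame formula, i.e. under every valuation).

This is the axiom for shift-reflexivity; its first-order frame correspondent is ∀x ∀y (Rxy → Ryy).
F1: fails — Rba but not Raa.
F2: fails — R10 but not R00.
F3: fails — Rvu but not Ruu.
Valid on no frame.

none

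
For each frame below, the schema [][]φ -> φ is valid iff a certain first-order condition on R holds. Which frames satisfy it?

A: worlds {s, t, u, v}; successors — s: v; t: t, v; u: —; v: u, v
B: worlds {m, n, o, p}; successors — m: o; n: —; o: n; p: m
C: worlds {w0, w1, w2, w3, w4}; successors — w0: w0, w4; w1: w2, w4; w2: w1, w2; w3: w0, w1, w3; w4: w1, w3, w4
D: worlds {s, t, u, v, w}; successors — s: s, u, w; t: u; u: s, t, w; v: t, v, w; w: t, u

This is the axiom for a generalized confluence (Geach) condition; its first-order frame correspondent is forall x exists w (x R^2 w & x = w).
A: fails — at s but no w with sR²w and s=w.
B: fails — at m but no w with mR²w and m=w.
C: holds.
D: holds.
Valid on: C, D.

C, D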